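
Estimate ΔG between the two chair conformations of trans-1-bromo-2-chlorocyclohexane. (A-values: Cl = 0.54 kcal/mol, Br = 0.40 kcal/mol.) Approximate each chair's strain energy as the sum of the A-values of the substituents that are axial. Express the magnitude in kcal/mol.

0.94 kcal/mol

C1 and C2 have opposite parity, so for the trans isomer the two substituents are e,e in one chair and a,a in the other.
Chair I (chloro axial, bromo axial): E = 0.94 kcal/mol.
Chair II (chloro equatorial, bromo equatorial): E = 0.00 kcal/mol.
ΔE = 0.94 − 0.00 = 0.94 kcal/mol; chair II is more stable.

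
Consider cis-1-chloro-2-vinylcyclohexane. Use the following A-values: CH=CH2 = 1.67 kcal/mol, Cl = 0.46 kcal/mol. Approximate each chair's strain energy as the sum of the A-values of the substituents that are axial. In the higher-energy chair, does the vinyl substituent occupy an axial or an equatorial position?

C1 and C2 have opposite parity, so for the cis isomer the two substituents are one axial and one equatorial in each chair.
Chair I (vinyl axial, chloro equatorial): E = 1.67 kcal/mol.
Chair II (vinyl equatorial, chloro axial): E = 0.46 kcal/mol.
Chair I is the less stable (higher-energy) conformer, and in that chair the vinyl group is axial.

axial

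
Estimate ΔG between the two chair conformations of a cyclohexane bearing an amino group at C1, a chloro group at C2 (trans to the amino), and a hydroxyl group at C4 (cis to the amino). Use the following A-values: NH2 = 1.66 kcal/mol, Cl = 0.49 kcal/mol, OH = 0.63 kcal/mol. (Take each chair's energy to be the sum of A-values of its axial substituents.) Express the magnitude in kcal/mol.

Chair I (amino axial, chloro axial, hydroxyl equatorial): E = 2.15 kcal/mol.
Chair II (amino equatorial, chloro equatorial, hydroxyl axial): E = 0.63 kcal/mol.
ΔE = 2.15 − 0.63 = 1.52 kcal/mol; chair II is more stable.

1.52 kcal/mol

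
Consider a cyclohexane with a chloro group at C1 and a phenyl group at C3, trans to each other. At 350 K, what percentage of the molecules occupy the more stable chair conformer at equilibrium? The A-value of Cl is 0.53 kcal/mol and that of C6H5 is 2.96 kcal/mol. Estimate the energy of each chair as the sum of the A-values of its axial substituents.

97.1%

C1 and C3 have the same parity, so for the trans isomer the two substituents are one axial and one equatorial in each chair.
Chair I (chloro axial, phenyl equatorial): E = 0.53 kcal/mol; chair II (chloro equatorial, phenyl axial): E = 2.96 kcal/mol.
ΔG = 2.43 kcal/mol between the two chairs.
K = exp(ΔG/RT) with R = 1.987×10⁻³ kcal mol⁻¹ K⁻¹ and T = 350 K gives K ≈ 32.9.
Fraction in the lower-energy chair = K/(K+1) = 97.1%.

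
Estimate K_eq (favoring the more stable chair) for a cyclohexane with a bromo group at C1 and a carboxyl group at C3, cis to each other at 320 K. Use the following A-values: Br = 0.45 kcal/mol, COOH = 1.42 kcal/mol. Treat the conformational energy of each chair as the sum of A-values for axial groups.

K ≈ 18.9

C1 and C3 have the same parity, so for the cis isomer the two substituents are e,e in one chair and a,a in the other.
Chair I (bromo axial, carboxyl axial): E = 1.87 kcal/mol; chair II (bromo equatorial, carboxyl equatorial): E = 0.00 kcal/mol.
ΔG = 1.87 kcal/mol between the two chairs.
K = exp(ΔG/RT) with R = 1.987×10⁻³ kcal mol⁻¹ K⁻¹ and T = 320 K gives K ≈ 18.9.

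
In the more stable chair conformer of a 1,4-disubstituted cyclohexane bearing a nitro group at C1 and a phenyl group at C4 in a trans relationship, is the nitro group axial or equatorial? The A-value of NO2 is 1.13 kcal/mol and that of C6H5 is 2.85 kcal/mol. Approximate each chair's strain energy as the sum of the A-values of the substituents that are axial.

equatorial

C1 and C4 have opposite parity, so for the trans isomer the two substituents are e,e in one chair and a,a in the other.
Chair I (nitro axial, phenyl axial): E = 3.98 kcal/mol.
Chair II (nitro equatorial, phenyl equatorial): E = 0.00 kcal/mol.
Chair II is the more stable (lower-energy) conformer, and in that chair the nitro group is equatorial.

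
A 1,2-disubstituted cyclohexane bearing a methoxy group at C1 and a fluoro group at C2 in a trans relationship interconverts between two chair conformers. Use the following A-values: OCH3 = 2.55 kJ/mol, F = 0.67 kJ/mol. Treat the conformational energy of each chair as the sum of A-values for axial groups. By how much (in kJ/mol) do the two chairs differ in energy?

C1 and C2 have opposite parity, so for the trans isomer the two substituents are e,e in one chair and a,a in the other.
Chair I (methoxy axial, fluoro axial): E = 3.22 kJ/mol.
Chair II (methoxy equatorial, fluoro equatorial): E = 0.00 kJ/mol.
ΔE = 3.22 − 0.00 = 3.22 kJ/mol; chair II is more stable.

3.22 kJ/mol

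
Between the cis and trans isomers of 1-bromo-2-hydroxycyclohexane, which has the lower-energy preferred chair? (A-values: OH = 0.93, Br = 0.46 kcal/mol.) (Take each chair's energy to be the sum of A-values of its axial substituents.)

At 1,2 positions (parity opposite): cis → (a,e or e,a); trans → (e,e or a,a).
Best chair for cis: E = 0.46 kcal/mol; best chair for trans: E = 0.00 kcal/mol.
The trans isomer is lower by 0.46 kcal/mol.

trans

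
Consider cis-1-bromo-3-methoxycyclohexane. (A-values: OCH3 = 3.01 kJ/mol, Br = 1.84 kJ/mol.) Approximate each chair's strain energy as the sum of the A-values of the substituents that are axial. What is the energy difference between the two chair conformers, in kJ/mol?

4.85 kJ/mol

C1 and C3 have the same parity, so for the cis isomer the two substituents are e,e in one chair and a,a in the other.
Chair I (methoxy axial, bromo axial): E = 4.85 kJ/mol.
Chair II (methoxy equatorial, bromo equatorial): E = 0.00 kJ/mol.
ΔE = 4.85 − 0.00 = 4.85 kJ/mol; chair II is more stable.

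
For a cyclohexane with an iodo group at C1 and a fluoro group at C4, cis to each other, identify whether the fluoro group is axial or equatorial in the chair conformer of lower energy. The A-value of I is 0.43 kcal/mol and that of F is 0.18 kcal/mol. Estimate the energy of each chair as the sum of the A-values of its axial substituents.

C1 and C4 have opposite parity, so for the cis isomer the two substituents are one axial and one equatorial in each chair.
Chair I (iodo axial, fluoro equatorial): E = 0.43 kcal/mol.
Chair II (iodo equatorial, fluoro axial): E = 0.18 kcal/mol.
Chair II is the more stable (lower-energy) conformer, and in that chair the fluoro group is axial.

axial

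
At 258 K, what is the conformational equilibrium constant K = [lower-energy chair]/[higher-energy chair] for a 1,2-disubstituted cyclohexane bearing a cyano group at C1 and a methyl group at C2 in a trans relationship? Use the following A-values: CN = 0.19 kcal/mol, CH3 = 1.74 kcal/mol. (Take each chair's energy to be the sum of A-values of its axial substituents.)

C1 and C2 have opposite parity, so for the trans isomer the two substituents are e,e in one chair and a,a in the other.
Chair I (cyano axial, methyl axial): E = 1.93 kcal/mol; chair II (cyano equatorial, methyl equatorial): E = 0.00 kcal/mol.
ΔG = 1.93 kcal/mol between the two chairs.
K = exp(ΔG/RT) with R = 1.987×10⁻³ kcal mol⁻¹ K⁻¹ and T = 258 K gives K ≈ 43.2.

K ≈ 43.2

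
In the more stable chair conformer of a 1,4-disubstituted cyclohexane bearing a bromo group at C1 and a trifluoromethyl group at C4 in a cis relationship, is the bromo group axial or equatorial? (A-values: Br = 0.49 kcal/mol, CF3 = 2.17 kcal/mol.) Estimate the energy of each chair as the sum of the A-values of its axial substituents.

axial

C1 and C4 have opposite parity, so for the cis isomer the two substituents are one axial and one equatorial in each chair.
Chair I (bromo axial, trifluoromethyl equatorial): E = 0.49 kcal/mol.
Chair II (bromo equatorial, trifluoromethyl axial): E = 2.17 kcal/mol.
Chair I is the more stable (lower-energy) conformer, and in that chair the bromo group is axial.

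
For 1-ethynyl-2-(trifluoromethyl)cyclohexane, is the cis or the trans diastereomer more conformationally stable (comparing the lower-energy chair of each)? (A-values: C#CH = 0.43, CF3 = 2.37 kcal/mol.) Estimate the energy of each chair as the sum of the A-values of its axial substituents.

trans

At 1,2 positions (parity opposite): cis → (a,e or e,a); trans → (e,e or a,a).
Best chair for cis: E = 0.43 kcal/mol; best chair for trans: E = 0.00 kcal/mol.
The trans isomer is lower by 0.43 kcal/mol.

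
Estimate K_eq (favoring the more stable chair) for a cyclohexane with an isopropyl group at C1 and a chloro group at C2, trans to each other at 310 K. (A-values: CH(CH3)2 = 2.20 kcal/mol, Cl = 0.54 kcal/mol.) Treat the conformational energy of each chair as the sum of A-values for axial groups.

C1 and C2 have opposite parity, so for the trans isomer the two substituents are e,e in one chair and a,a in the other.
Chair I (isopropyl axial, chloro axial): E = 2.74 kcal/mol; chair II (isopropyl equatorial, chloro equatorial): E = 0.00 kcal/mol.
ΔG = 2.74 kcal/mol between the two chairs.
K = exp(ΔG/RT) with R = 1.987×10⁻³ kcal mol⁻¹ K⁻¹ and T = 310 K gives K ≈ 85.5.

K ≈ 85.5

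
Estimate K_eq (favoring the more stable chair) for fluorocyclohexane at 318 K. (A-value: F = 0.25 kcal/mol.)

K ≈ 1.49

One chair has the fluoro group axial (E = 0.25 kcal/mol) and the other has it equatorial (E = 0).
ΔG = 0.25 kcal/mol between the two chairs.
K = exp(ΔG/RT) with R = 1.987×10⁻³ kcal mol⁻¹ K⁻¹ and T = 318 K gives K ≈ 1.49.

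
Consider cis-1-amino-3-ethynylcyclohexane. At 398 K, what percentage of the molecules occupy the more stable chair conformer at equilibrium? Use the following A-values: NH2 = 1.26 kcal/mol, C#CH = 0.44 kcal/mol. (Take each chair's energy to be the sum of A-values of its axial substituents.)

C1 and C3 have the same parity, so for the cis isomer the two substituents are e,e in one chair and a,a in the other.
Chair I (amino axial, ethynyl axial): E = 1.70 kcal/mol; chair II (amino equatorial, ethynyl equatorial): E = 0.00 kcal/mol.
ΔG = 1.70 kcal/mol between the two chairs.
K = exp(ΔG/RT) with R = 1.987×10⁻³ kcal mol⁻¹ K⁻¹ and T = 398 K gives K ≈ 8.58.
Fraction in the lower-energy chair = K/(K+1) = 89.6%.

89.6%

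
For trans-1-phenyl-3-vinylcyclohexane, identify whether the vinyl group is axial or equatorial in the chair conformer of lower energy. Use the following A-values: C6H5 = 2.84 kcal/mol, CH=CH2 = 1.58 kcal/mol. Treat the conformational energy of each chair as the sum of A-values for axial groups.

C1 and C3 have the same parity, so for the trans isomer the two substituents are one axial and one equatorial in each chair.
Chair I (phenyl axial, vinyl equatorial): E = 2.84 kcal/mol.
Chair II (phenyl equatorial, vinyl axial): E = 1.58 kcal/mol.
Chair II is the more stable (lower-energy) conformer, and in that chair the vinyl group is axial.

axial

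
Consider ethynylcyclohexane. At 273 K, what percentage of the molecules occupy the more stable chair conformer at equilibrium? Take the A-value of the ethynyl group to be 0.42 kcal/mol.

One chair has the ethynyl group axial (E = 0.42 kcal/mol) and the other has it equatorial (E = 0).
ΔG = 0.42 kcal/mol between the two chairs.
K = exp(ΔG/RT) with R = 1.987×10⁻³ kcal mol⁻¹ K⁻¹ and T = 273 K gives K ≈ 2.17.
Fraction in the lower-energy chair = K/(K+1) = 68.4%.

68.4%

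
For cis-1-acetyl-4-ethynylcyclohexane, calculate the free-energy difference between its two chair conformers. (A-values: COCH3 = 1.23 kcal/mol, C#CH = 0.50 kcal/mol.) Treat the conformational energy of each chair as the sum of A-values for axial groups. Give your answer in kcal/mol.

0.73 kcal/mol

C1 and C4 have opposite parity, so for the cis isomer the two substituents are one axial and one equatorial in each chair.
Chair I (acetyl axial, ethynyl equatorial): E = 1.23 kcal/mol.
Chair II (acetyl equatorial, ethynyl axial): E = 0.50 kcal/mol.
ΔE = 1.23 − 0.50 = 0.73 kcal/mol; chair II is more stable.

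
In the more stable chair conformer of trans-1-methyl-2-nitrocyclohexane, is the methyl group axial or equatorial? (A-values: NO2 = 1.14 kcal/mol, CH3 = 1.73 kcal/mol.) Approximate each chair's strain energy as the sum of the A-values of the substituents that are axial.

C1 and C2 have opposite parity, so for the trans isomer the two substituents are e,e in one chair and a,a in the other.
Chair I (nitro axial, methyl axial): E = 2.87 kcal/mol.
Chair II (nitro equatorial, methyl equatorial): E = 0.00 kcal/mol.
Chair II is the more stable (lower-energy) conformer, and in that chair the methyl group is equatorial.

equatorial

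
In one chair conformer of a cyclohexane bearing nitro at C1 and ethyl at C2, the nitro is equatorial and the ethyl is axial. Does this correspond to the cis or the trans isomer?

C1 and C2 have opposite parity, so their axial bonds point in opposite directions.
With opposite-parity carbons, two substituents on the same face are one axial and one equatorial; opposite faces give both axial or both equatorial.
Here the groups are equatorial/axial → same face → cis.

cis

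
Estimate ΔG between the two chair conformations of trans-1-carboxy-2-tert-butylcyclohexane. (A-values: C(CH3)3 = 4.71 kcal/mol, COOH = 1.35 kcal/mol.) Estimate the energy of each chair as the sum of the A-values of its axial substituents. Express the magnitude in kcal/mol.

C1 and C2 have opposite parity, so for the trans isomer the two substituents are e,e in one chair and a,a in the other.
Chair I (tert-butyl axial, carboxyl axial): E = 6.06 kcal/mol.
Chair II (tert-butyl equatorial, carboxyl equatorial): E = 0.00 kcal/mol.
ΔE = 6.06 − 0.00 = 6.06 kcal/mol; chair II is more stable.

6.06 kcal/mol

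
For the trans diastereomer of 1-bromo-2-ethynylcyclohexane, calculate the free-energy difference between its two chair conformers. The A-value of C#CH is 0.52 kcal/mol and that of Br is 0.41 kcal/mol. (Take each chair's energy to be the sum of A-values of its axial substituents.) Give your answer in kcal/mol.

0.93 kcal/mol

C1 and C2 have opposite parity, so for the trans isomer the two substituents are e,e in one chair and a,a in the other.
Chair I (ethynyl axial, bromo axial): E = 0.93 kcal/mol.
Chair II (ethynyl equatorial, bromo equatorial): E = 0.00 kcal/mol.
ΔE = 0.93 − 0.00 = 0.93 kcal/mol; chair II is more stable.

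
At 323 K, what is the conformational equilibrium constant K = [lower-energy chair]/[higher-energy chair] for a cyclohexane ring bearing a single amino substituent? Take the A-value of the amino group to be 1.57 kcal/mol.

One chair has the amino group axial (E = 1.57 kcal/mol) and the other has it equatorial (E = 0).
ΔG = 1.57 kcal/mol between the two chairs.
K = exp(ΔG/RT) with R = 1.987×10⁻³ kcal mol⁻¹ K⁻¹ and T = 323 K gives K ≈ 11.5.

K ≈ 11.5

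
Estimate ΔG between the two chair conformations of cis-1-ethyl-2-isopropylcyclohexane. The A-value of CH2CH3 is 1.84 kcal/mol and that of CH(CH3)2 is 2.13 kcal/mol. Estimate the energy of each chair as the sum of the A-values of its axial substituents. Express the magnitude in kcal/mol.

C1 and C2 have opposite parity, so for the cis isomer the two substituents are one axial and one equatorial in each chair.
Chair I (ethyl axial, isopropyl equatorial): E = 1.84 kcal/mol.
Chair II (ethyl equatorial, isopropyl axial): E = 2.13 kcal/mol.
ΔE = 2.13 − 1.84 = 0.29 kcal/mol; chair I is more stable.

0.29 kcal/mol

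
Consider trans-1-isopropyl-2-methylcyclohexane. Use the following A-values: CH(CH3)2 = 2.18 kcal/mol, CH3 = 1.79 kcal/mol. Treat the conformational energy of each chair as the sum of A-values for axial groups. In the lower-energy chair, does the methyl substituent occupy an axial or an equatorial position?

equatorial

C1 and C2 have opposite parity, so for the trans isomer the two substituents are e,e in one chair and a,a in the other.
Chair I (isopropyl axial, methyl axial): E = 3.97 kcal/mol.
Chair II (isopropyl equatorial, methyl equatorial): E = 0.00 kcal/mol.
Chair II is the more stable (lower-energy) conformer, and in that chair the methyl group is equatorial.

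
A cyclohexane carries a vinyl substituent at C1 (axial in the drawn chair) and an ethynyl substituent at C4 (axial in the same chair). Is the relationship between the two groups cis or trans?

trans

C1 and C4 have opposite parity, so their axial bonds point in opposite directions.
With opposite-parity carbons, two substituents on the same face are one axial and one equatorial; opposite faces give both axial or both equatorial.
Here the groups are axial/axial → opposite face → trans.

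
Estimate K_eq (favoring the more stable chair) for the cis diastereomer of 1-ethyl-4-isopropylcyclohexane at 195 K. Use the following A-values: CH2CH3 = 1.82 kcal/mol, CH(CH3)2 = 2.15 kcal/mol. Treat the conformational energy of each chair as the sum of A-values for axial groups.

K ≈ 2.34

C1 and C4 have opposite parity, so for the cis isomer the two substituents are one axial and one equatorial in each chair.
Chair I (ethyl axial, isopropyl equatorial): E = 1.82 kcal/mol; chair II (ethyl equatorial, isopropyl axial): E = 2.15 kcal/mol.
ΔG = 0.33 kcal/mol between the two chairs.
K = exp(ΔG/RT) with R = 1.987×10⁻³ kcal mol⁻¹ K⁻¹ and T = 195 K gives K ≈ 2.34.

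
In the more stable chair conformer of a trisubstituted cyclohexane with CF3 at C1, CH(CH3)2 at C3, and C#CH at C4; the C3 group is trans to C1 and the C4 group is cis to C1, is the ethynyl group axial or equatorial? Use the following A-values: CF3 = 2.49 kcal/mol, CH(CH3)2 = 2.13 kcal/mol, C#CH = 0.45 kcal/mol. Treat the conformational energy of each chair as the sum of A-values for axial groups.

equatorial

Chair I (trifluoromethyl axial, isopropyl equatorial, ethynyl equatorial): E = 2.49 kcal/mol.
Chair II (trifluoromethyl equatorial, isopropyl axial, ethynyl axial): E = 2.58 kcal/mol.
Chair I is the more stable (lower-energy) conformer, and in that chair the ethynyl group is equatorial.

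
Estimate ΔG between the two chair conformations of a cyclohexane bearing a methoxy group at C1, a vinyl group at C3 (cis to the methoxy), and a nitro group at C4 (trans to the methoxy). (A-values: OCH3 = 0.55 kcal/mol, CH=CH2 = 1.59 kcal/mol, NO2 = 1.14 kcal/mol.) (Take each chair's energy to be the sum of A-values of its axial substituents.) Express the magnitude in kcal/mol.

Chair I (methoxy axial, vinyl axial, nitro axial): E = 3.28 kcal/mol.
Chair II (methoxy equatorial, vinyl equatorial, nitro equatorial): E = 0.00 kcal/mol.
ΔE = 3.28 − 0.00 = 3.28 kcal/mol; chair II is more stable.

3.28 kcal/mol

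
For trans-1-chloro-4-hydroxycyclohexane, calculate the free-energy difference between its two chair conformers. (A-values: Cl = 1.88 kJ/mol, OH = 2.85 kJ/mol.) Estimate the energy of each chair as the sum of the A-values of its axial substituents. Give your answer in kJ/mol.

C1 and C4 have opposite parity, so for the trans isomer the two substituents are e,e in one chair and a,a in the other.
Chair I (chloro axial, hydroxyl axial): E = 4.73 kJ/mol.
Chair II (chloro equatorial, hydroxyl equatorial): E = 0.00 kJ/mol.
ΔE = 4.73 − 0.00 = 4.73 kJ/mol; chair II is more stable.

4.73 kJ/mol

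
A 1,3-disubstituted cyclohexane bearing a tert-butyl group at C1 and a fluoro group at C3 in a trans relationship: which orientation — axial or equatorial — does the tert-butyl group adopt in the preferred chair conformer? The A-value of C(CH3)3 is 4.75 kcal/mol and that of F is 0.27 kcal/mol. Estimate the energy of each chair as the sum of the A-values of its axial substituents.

equatorial

C1 and C3 have the same parity, so for the trans isomer the two substituents are one axial and one equatorial in each chair.
Chair I (tert-butyl axial, fluoro equatorial): E = 4.75 kcal/mol.
Chair II (tert-butyl equatorial, fluoro axial): E = 0.27 kcal/mol.
Chair II is the more stable (lower-energy) conformer, and in that chair the tert-butyl group is equatorial.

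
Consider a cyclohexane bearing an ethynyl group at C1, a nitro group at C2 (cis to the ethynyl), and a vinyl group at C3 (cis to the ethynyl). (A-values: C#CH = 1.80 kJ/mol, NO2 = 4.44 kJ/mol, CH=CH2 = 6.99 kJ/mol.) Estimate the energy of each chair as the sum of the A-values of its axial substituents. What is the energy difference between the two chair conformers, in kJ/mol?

Chair I (ethynyl axial, nitro equatorial, vinyl axial): E = 8.79 kJ/mol.
Chair II (ethynyl equatorial, nitro axial, vinyl equatorial): E = 4.44 kJ/mol.
ΔE = 8.79 − 4.44 = 4.35 kJ/mol; chair II is more stable.

4.35 kJ/mol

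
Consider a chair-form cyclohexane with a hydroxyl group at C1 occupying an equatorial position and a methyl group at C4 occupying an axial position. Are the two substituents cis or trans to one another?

cis

C1 and C4 have opposite parity, so their axial bonds point in opposite directions.
With opposite-parity carbons, two substituents on the same face are one axial and one equatorial; opposite faces give both axial or both equatorial.
Here the groups are equatorial/axial → same face → cis.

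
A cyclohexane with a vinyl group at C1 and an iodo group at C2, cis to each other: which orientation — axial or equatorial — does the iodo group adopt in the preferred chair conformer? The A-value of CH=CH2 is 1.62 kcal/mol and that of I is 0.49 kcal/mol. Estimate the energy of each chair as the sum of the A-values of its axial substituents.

axial

C1 and C2 have opposite parity, so for the cis isomer the two substituents are one axial and one equatorial in each chair.
Chair I (vinyl axial, iodo equatorial): E = 1.62 kcal/mol.
Chair II (vinyl equatorial, iodo axial): E = 0.49 kcal/mol.
Chair II is the more stable (lower-energy) conformer, and in that chair the iodo group is axial.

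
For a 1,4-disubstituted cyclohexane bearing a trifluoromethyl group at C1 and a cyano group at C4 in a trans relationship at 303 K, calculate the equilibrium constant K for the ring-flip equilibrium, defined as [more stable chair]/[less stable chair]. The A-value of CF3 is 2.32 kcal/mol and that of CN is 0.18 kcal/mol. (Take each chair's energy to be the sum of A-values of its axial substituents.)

K ≈ 63.6

C1 and C4 have opposite parity, so for the trans isomer the two substituents are e,e in one chair and a,a in the other.
Chair I (trifluoromethyl axial, cyano axial): E = 2.50 kcal/mol; chair II (trifluoromethyl equatorial, cyano equatorial): E = 0.00 kcal/mol.
ΔG = 2.50 kcal/mol between the two chairs.
K = exp(ΔG/RT) with R = 1.987×10⁻³ kcal mol⁻¹ K⁻¹ and T = 303 K gives K ≈ 63.6.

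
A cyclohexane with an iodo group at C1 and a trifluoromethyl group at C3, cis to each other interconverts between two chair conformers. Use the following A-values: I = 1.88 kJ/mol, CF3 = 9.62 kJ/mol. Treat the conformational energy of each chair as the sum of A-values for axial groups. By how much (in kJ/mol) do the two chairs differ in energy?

C1 and C3 have the same parity, so for the cis isomer the two substituents are e,e in one chair and a,a in the other.
Chair I (iodo axial, trifluoromethyl axial): E = 11.50 kJ/mol.
Chair II (iodo equatorial, trifluoromethyl equatorial): E = 0.00 kJ/mol.
ΔE = 11.50 − 0.00 = 11.50 kJ/mol; chair II is more stable.

11.50 kJ/mol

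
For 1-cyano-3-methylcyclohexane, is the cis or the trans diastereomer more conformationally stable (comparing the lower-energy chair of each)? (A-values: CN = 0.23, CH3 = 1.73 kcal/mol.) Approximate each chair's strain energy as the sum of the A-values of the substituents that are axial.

At 1,3 positions (parity same): cis → (e,e or a,a); trans → (a,e or e,a).
Best chair for cis: E = 0.00 kcal/mol; best chair for trans: E = 0.23 kcal/mol.
The cis isomer is lower by 0.23 kcal/mol.

cis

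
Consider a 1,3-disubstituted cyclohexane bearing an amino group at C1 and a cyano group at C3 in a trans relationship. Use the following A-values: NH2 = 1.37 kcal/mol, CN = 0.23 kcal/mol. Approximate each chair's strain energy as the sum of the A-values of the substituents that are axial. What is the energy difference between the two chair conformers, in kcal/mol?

1.14 kcal/mol

C1 and C3 have the same parity, so for the trans isomer the two substituents are one axial and one equatorial in each chair.
Chair I (amino axial, cyano equatorial): E = 1.37 kcal/mol.
Chair II (amino equatorial, cyano axial): E = 0.23 kcal/mol.
ΔE = 1.37 − 0.23 = 1.14 kcal/mol; chair II is more stable.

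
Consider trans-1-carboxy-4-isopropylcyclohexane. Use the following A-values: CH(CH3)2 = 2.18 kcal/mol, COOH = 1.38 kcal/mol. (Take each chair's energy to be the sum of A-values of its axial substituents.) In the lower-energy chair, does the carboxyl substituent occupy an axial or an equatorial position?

C1 and C4 have opposite parity, so for the trans isomer the two substituents are e,e in one chair and a,a in the other.
Chair I (isopropyl axial, carboxyl axial): E = 3.56 kcal/mol.
Chair II (isopropyl equatorial, carboxyl equatorial): E = 0.00 kcal/mol.
Chair II is the more stable (lower-energy) conformer, and in that chair the carboxyl group is equatorial.

equatorial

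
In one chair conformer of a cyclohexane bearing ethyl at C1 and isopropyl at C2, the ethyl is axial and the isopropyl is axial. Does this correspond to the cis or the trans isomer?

C1 and C2 have opposite parity, so their axial bonds point in opposite directions.
With opposite-parity carbons, two substituents on the same face are one axial and one equatorial; opposite faces give both axial or both equatorial.
Here the groups are axial/axial → opposite face → trans.

trans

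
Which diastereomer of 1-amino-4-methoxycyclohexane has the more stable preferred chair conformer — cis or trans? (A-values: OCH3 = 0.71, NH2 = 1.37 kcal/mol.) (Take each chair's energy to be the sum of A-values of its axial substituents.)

At 1,4 positions (parity opposite): cis → (a,e or e,a); trans → (e,e or a,a).
Best chair for cis: E = 0.71 kcal/mol; best chair for trans: E = 0.00 kcal/mol.
The trans isomer is lower by 0.71 kcal/mol.

trans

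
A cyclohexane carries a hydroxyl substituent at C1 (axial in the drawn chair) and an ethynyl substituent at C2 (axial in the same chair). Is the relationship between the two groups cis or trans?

C1 and C2 have opposite parity, so their axial bonds point in opposite directions.
With opposite-parity carbons, two substituents on the same face are one axial and one equatorial; opposite faces give both axial or both equatorial.
Here the groups are axial/axial → opposite face → trans.

trans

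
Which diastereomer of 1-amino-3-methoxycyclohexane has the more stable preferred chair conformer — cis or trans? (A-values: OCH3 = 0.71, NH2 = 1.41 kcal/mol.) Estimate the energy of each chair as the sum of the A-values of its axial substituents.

At 1,3 positions (parity same): cis → (e,e or a,a); trans → (a,e or e,a).
Best chair for cis: E = 0.00 kcal/mol; best chair for trans: E = 0.71 kcal/mol.
The cis isomer is lower by 0.71 kcal/mol.

cis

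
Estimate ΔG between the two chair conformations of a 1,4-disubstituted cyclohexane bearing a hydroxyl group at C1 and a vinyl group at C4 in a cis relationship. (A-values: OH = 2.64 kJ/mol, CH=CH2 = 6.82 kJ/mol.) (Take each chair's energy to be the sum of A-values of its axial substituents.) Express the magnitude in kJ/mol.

C1 and C4 have opposite parity, so for the cis isomer the two substituents are one axial and one equatorial in each chair.
Chair I (hydroxyl axial, vinyl equatorial): E = 2.64 kJ/mol.
Chair II (hydroxyl equatorial, vinyl axial): E = 6.82 kJ/mol.
ΔE = 6.82 − 2.64 = 4.18 kJ/mol; chair I is more stable.

4.18 kJ/mol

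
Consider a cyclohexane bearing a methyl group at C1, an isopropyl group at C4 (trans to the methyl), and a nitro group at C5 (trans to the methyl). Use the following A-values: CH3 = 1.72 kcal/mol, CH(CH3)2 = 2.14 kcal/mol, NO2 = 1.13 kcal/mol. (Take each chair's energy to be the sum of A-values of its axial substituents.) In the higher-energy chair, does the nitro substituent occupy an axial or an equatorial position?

equatorial

Chair I (methyl axial, isopropyl axial, nitro equatorial): E = 3.86 kcal/mol.
Chair II (methyl equatorial, isopropyl equatorial, nitro axial): E = 1.13 kcal/mol.
Chair I is the less stable (higher-energy) conformer, and in that chair the nitro group is equatorial.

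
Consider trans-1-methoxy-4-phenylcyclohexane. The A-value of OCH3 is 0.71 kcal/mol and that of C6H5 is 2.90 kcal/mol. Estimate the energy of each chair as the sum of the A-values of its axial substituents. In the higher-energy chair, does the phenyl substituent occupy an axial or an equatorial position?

axial

C1 and C4 have opposite parity, so for the trans isomer the two substituents are e,e in one chair and a,a in the other.
Chair I (methoxy axial, phenyl axial): E = 3.61 kcal/mol.
Chair II (methoxy equatorial, phenyl equatorial): E = 0.00 kcal/mol.
Chair I is the less stable (higher-energy) conformer, and in that chair the phenyl group is axial.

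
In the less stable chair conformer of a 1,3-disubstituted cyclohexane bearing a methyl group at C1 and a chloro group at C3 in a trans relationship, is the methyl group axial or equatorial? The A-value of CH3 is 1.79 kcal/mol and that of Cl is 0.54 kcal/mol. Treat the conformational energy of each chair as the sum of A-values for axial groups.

C1 and C3 have the same parity, so for the trans isomer the two substituents are one axial and one equatorial in each chair.
Chair I (methyl axial, chloro equatorial): E = 1.79 kcal/mol.
Chair II (methyl equatorial, chloro axial): E = 0.54 kcal/mol.
Chair I is the less stable (higher-energy) conformer, and in that chair the methyl group is axial.

axial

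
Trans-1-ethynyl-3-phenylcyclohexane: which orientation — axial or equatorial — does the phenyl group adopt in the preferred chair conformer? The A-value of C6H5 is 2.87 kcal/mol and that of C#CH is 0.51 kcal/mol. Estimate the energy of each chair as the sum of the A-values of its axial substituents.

equatorial

C1 and C3 have the same parity, so for the trans isomer the two substituents are one axial and one equatorial in each chair.
Chair I (phenyl axial, ethynyl equatorial): E = 2.87 kcal/mol.
Chair II (phenyl equatorial, ethynyl axial): E = 0.51 kcal/mol.
Chair II is the more stable (lower-energy) conformer, and in that chair the phenyl group is equatorial.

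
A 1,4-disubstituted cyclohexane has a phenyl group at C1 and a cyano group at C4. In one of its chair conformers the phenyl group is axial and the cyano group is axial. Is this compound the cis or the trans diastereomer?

C1 and C4 have opposite parity, so their axial bonds point in opposite directions.
With opposite-parity carbons, two substituents on the same face are one axial and one equatorial; opposite faces give both axial or both equatorial.
Here the groups are axial/axial → opposite face → trans.

trans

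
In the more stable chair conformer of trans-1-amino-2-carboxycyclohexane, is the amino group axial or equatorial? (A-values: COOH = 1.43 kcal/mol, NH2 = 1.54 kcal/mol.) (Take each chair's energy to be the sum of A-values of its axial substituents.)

equatorial

C1 and C2 have opposite parity, so for the trans isomer the two substituents are e,e in one chair and a,a in the other.
Chair I (carboxyl axial, amino axial): E = 2.97 kcal/mol.
Chair II (carboxyl equatorial, amino equatorial): E = 0.00 kcal/mol.
Chair II is the more stable (lower-energy) conformer, and in that chair the amino group is equatorial.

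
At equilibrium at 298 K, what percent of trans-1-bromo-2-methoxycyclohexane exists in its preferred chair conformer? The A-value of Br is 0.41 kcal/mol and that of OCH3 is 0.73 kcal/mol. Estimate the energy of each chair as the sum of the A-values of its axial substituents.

C1 and C2 have opposite parity, so for the trans isomer the two substituents are e,e in one chair and a,a in the other.
Chair I (bromo axial, methoxy axial): E = 1.14 kcal/mol; chair II (bromo equatorial, methoxy equatorial): E = 0.00 kcal/mol.
ΔG = 1.14 kcal/mol between the two chairs.
K = exp(ΔG/RT) with R = 1.987×10⁻³ kcal mol⁻¹ K⁻¹ and T = 298 K gives K ≈ 6.86.
Fraction in the lower-energy chair = K/(K+1) = 87.3%.

87.3%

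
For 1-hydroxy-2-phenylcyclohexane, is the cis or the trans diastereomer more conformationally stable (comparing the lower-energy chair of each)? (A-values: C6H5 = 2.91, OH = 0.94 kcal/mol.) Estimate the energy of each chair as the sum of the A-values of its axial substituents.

At 1,2 positions (parity opposite): cis → (a,e or e,a); trans → (e,e or a,a).
Best chair for cis: E = 0.94 kcal/mol; best chair for trans: E = 0.00 kcal/mol.
The trans isomer is lower by 0.94 kcal/mol.

trans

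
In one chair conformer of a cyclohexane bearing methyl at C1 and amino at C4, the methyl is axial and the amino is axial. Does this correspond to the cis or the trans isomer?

trans

C1 and C4 have opposite parity, so their axial bonds point in opposite directions.
With opposite-parity carbons, two substituents on the same face are one axial and one equatorial; opposite faces give both axial or both equatorial.
Here the groups are axial/axial → opposite face → trans.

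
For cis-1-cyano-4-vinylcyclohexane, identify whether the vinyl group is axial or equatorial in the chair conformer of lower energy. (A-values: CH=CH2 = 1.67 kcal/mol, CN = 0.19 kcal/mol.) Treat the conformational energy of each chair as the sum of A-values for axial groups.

equatorial

C1 and C4 have opposite parity, so for the cis isomer the two substituents are one axial and one equatorial in each chair.
Chair I (vinyl axial, cyano equatorial): E = 1.67 kcal/mol.
Chair II (vinyl equatorial, cyano axial): E = 0.19 kcal/mol.
Chair II is the more stable (lower-energy) conformer, and in that chair the vinyl group is equatorial.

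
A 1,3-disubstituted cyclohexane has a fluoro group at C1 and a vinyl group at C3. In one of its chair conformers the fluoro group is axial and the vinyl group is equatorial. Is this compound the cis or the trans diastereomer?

C1 and C3 have the same parity, so their axial bonds point in the same direction.
With same-parity carbons, two substituents on the same face are both axial or both equatorial; opposite faces give one of each.
Here the groups are axial/equatorial → opposite face → trans.

trans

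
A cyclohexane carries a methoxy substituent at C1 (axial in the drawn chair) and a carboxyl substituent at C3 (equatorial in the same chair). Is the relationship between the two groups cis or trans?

C1 and C3 have the same parity, so their axial bonds point in the same direction.
With same-parity carbons, two substituents on the same face are both axial or both equatorial; opposite faces give one of each.
Here the groups are axial/equatorial → opposite face → trans.

trans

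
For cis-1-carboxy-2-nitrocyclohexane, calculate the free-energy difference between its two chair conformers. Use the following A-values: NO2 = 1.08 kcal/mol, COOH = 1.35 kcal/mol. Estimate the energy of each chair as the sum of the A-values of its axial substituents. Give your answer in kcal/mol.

C1 and C2 have opposite parity, so for the cis isomer the two substituents are one axial and one equatorial in each chair.
Chair I (nitro axial, carboxyl equatorial): E = 1.08 kcal/mol.
Chair II (nitro equatorial, carboxyl axial): E = 1.35 kcal/mol.
ΔE = 1.35 − 1.08 = 0.27 kcal/mol; chair I is more stable.

0.27 kcal/mol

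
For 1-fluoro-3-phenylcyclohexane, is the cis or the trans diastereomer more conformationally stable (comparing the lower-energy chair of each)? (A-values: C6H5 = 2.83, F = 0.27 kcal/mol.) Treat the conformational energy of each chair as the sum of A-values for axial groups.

At 1,3 positions (parity same): cis → (e,e or a,a); trans → (a,e or e,a).
Best chair for cis: E = 0.00 kcal/mol; best chair for trans: E = 0.27 kcal/mol.
The cis isomer is lower by 0.27 kcal/mol.

cis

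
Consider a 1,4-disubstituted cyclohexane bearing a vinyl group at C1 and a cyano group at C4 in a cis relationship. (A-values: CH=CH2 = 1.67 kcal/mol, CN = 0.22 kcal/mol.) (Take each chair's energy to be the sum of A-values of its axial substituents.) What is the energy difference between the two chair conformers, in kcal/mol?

1.45 kcal/mol

C1 and C4 have opposite parity, so for the cis isomer the two substituents are one axial and one equatorial in each chair.
Chair I (vinyl axial, cyano equatorial): E = 1.67 kcal/mol.
Chair II (vinyl equatorial, cyano axial): E = 0.22 kcal/mol.
ΔE = 1.67 − 0.22 = 1.45 kcal/mol; chair II is more stable.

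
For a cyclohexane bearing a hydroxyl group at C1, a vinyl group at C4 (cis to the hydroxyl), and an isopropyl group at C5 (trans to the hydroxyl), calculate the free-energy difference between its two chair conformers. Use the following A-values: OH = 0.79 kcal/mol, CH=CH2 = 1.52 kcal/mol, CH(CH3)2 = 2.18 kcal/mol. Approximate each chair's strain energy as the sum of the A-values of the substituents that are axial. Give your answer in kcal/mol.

Chair I (hydroxyl axial, vinyl equatorial, isopropyl equatorial): E = 0.79 kcal/mol.
Chair II (hydroxyl equatorial, vinyl axial, isopropyl axial): E = 3.70 kcal/mol.
ΔE = 3.70 − 0.79 = 2.91 kcal/mol; chair I is more stable.

2.91 kcal/mol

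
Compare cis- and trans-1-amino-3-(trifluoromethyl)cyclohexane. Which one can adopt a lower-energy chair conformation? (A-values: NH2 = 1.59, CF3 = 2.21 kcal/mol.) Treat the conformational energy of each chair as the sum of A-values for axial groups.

At 1,3 positions (parity same): cis → (e,e or a,a); trans → (a,e or e,a).
Best chair for cis: E = 0.00 kcal/mol; best chair for trans: E = 1.59 kcal/mol.
The cis isomer is lower by 1.59 kcal/mol.

cis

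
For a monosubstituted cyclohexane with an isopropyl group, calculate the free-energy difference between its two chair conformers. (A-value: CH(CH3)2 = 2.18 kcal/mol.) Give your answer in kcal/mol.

2.18 kcal/mol

A monosubstituted cyclohexane has one chair with the isopropyl group axial (E = A = 2.18 kcal/mol) and one with it equatorial (E = 0).
ΔE = 2.18 − 0 = 2.18 kcal/mol.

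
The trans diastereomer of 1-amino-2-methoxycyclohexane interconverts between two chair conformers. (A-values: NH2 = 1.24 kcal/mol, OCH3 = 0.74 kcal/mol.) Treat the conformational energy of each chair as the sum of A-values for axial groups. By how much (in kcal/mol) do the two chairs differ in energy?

1.98 kcal/mol

C1 and C2 have opposite parity, so for the trans isomer the two substituents are e,e in one chair and a,a in the other.
Chair I (amino axial, methoxy axial): E = 1.98 kcal/mol.
Chair II (amino equatorial, methoxy equatorial): E = 0.00 kcal/mol.
ΔE = 1.98 − 0.00 = 1.98 kcal/mol; chair II is more stable.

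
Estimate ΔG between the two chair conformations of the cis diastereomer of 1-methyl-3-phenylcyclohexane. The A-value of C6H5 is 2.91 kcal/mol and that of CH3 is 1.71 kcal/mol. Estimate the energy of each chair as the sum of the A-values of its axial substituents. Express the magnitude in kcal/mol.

4.62 kcal/mol

C1 and C3 have the same parity, so for the cis isomer the two substituents are e,e in one chair and a,a in the other.
Chair I (phenyl axial, methyl axial): E = 4.62 kcal/mol.
Chair II (phenyl equatorial, methyl equatorial): E = 0.00 kcal/mol.
ΔE = 4.62 − 0.00 = 4.62 kcal/mol; chair II is more stable.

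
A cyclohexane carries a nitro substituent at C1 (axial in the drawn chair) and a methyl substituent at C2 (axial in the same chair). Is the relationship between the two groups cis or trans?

trans

C1 and C2 have opposite parity, so their axial bonds point in opposite directions.
With opposite-parity carbons, two substituents on the same face are one axial and one equatorial; opposite faces give both axial or both equatorial.
Here the groups are axial/axial → opposite face → trans.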